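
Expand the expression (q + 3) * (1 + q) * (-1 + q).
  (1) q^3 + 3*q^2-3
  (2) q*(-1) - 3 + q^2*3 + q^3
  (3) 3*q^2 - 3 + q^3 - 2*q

Expanding (q + 3) * (1 + q) * (-1 + q):
= q*(-1) - 3 + q^2*3 + q^3
2) q*(-1) - 3 + q^2*3 + q^3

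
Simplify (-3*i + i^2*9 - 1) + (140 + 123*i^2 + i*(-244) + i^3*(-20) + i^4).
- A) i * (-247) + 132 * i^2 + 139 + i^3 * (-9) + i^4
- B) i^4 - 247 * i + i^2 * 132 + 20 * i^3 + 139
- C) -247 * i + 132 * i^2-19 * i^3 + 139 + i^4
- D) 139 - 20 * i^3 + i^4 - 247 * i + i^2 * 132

Adding the polynomials and combining like terms:
(-3*i + i^2*9 - 1) + (140 + 123*i^2 + i*(-244) + i^3*(-20) + i^4)
= 139 - 20 * i^3 + i^4 - 247 * i + i^2 * 132
D) 139 - 20 * i^3 + i^4 - 247 * i + i^2 * 132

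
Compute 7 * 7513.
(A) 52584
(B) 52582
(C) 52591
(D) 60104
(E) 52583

7 * 7513 = 52591
C) 52591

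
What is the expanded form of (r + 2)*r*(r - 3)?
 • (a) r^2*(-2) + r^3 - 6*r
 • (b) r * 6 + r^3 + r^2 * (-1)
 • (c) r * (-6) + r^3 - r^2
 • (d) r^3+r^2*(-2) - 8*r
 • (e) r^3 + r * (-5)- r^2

Expanding (r + 2)*r*(r - 3):
= r * (-6) + r^3 - r^2
c) r * (-6) + r^3 - r^2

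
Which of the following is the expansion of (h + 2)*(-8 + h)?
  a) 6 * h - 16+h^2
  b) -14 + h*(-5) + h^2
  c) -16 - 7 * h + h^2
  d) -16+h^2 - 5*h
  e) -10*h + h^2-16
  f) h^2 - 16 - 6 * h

Expanding (h + 2)*(-8 + h):
= h^2 - 16 - 6 * h
f) h^2 - 16 - 6 * h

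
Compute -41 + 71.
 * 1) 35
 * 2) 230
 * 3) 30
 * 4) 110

-41 + 71 = 30
3) 30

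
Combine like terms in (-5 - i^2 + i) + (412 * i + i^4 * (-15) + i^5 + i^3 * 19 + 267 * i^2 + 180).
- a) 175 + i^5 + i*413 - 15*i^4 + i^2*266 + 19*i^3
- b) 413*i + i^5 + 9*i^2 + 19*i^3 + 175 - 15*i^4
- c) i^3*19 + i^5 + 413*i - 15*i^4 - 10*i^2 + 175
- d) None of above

Adding the polynomials and combining like terms:
(-5 - i^2 + i) + (412*i + i^4*(-15) + i^5 + i^3*19 + 267*i^2 + 180)
= 175 + i^5 + i*413 - 15*i^4 + i^2*266 + 19*i^3
a) 175 + i^5 + i*413 - 15*i^4 + i^2*266 + 19*i^3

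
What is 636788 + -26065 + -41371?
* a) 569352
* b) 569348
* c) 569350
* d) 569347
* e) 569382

First: 636788 + -26065 = 610723
Then: 610723 + -41371 = 569352
a) 569352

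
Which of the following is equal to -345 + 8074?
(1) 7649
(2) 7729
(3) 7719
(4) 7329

-345 + 8074 = 7729
2) 7729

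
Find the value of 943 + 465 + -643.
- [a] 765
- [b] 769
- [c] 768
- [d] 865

First: 943 + 465 = 1408
Then: 1408 + -643 = 765
a) 765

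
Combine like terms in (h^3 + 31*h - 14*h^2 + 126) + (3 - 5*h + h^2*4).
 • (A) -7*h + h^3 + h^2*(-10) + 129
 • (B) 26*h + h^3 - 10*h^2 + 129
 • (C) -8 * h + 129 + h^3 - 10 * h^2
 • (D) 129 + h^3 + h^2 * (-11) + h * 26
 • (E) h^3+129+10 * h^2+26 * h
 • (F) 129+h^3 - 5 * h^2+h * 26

Adding the polynomials and combining like terms:
(h^3 + 31*h - 14*h^2 + 126) + (3 - 5*h + h^2*4)
= 26*h + h^3 - 10*h^2 + 129
B) 26*h + h^3 - 10*h^2 + 129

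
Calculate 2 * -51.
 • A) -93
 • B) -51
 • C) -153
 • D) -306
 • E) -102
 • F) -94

2 * -51 = -102
E) -102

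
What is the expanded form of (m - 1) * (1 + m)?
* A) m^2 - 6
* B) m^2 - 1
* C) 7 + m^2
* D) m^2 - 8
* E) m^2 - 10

Expanding (m - 1) * (1 + m):
= m^2 - 1
B) m^2 - 1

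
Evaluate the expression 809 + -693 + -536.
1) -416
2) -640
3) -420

First: 809 + -693 = 116
Then: 116 + -536 = -420
3) -420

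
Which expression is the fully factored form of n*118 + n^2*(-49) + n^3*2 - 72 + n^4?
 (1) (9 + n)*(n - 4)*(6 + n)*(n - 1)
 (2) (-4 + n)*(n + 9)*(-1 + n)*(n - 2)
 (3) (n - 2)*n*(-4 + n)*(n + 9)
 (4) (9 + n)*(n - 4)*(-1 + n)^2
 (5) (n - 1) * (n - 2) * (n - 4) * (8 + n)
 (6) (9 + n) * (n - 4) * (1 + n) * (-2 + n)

We need to factor n*118 + n^2*(-49) + n^3*2 - 72 + n^4.
The factored form is (-4 + n)*(n + 9)*(-1 + n)*(n - 2).
2) (-4 + n)*(n + 9)*(-1 + n)*(n - 2)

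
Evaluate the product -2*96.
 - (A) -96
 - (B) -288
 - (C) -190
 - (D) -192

-2 * 96 = -192
D) -192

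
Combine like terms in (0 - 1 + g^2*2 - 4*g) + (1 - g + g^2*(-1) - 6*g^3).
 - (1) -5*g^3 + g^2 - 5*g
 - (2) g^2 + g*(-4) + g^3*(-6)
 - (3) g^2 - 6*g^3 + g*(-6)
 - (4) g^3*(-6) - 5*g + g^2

Adding the polynomials and combining like terms:
(0 - 1 + g^2*2 - 4*g) + (1 - g + g^2*(-1) - 6*g^3)
= g^3*(-6) - 5*g + g^2
4) g^3*(-6) - 5*g + g^2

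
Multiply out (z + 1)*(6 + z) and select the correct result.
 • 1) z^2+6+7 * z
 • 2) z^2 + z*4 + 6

Expanding (z + 1)*(6 + z):
= z^2+6+7 * z
1) z^2+6+7 * z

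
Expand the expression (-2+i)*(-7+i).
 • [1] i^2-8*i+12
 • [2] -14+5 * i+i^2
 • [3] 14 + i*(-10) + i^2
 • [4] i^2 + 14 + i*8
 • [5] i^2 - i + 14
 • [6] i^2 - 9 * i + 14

Expanding (-2+i)*(-7+i):
= i^2 - 9 * i + 14
6) i^2 - 9 * i + 14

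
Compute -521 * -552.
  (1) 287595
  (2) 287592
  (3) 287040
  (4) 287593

-521 * -552 = 287592
2) 287592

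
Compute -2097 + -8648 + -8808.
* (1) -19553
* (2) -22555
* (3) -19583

First: -2097 + -8648 = -10745
Then: -10745 + -8808 = -19553
1) -19553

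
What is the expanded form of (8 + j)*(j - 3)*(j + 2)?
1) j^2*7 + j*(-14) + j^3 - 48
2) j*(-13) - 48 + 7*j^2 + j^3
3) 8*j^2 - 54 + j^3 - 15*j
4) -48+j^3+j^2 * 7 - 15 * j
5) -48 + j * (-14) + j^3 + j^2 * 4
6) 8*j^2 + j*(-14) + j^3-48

Expanding (8 + j)*(j - 3)*(j + 2):
= j^2*7 + j*(-14) + j^3 - 48
1) j^2*7 + j*(-14) + j^3 - 48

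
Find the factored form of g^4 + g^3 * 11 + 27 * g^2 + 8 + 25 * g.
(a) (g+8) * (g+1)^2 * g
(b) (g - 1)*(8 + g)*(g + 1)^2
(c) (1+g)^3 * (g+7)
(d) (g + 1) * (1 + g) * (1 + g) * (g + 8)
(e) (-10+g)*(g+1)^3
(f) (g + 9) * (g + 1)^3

We need to factor g^4 + g^3 * 11 + 27 * g^2 + 8 + 25 * g.
The factored form is (g + 1) * (1 + g) * (1 + g) * (g + 8).
d) (g + 1) * (1 + g) * (1 + g) * (g + 8)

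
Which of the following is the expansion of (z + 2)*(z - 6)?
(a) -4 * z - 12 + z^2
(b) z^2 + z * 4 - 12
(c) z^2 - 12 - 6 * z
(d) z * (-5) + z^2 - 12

Expanding (z + 2)*(z - 6):
= -4 * z - 12 + z^2
a) -4 * z - 12 + z^2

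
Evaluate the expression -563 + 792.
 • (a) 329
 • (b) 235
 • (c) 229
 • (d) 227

-563 + 792 = 229
c) 229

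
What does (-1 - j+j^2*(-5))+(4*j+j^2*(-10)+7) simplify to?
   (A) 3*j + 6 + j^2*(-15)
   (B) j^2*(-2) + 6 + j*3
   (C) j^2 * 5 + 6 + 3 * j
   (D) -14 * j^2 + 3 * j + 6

Adding the polynomials and combining like terms:
(-1 - j + j^2*(-5)) + (4*j + j^2*(-10) + 7)
= 3*j + 6 + j^2*(-15)
A) 3*j + 6 + j^2*(-15)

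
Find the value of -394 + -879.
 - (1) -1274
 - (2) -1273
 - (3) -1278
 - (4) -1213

-394 + -879 = -1273
2) -1273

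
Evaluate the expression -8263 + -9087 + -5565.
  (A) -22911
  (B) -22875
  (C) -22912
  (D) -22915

First: -8263 + -9087 = -17350
Then: -17350 + -5565 = -22915
D) -22915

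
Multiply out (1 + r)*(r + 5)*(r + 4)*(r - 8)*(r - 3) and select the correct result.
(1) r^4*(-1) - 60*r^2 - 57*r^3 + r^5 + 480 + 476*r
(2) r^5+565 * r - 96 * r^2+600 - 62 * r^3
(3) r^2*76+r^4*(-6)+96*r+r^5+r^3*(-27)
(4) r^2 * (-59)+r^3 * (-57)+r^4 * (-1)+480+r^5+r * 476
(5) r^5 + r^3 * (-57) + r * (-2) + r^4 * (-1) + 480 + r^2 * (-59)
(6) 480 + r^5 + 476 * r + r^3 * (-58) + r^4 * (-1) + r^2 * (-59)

Expanding (1 + r)*(r + 5)*(r + 4)*(r - 8)*(r - 3):
= r^2 * (-59)+r^3 * (-57)+r^4 * (-1)+480+r^5+r * 476
4) r^2 * (-59)+r^3 * (-57)+r^4 * (-1)+480+r^5+r * 476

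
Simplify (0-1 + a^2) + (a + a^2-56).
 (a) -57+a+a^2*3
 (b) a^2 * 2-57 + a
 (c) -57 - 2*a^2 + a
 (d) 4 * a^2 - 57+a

Adding the polynomials and combining like terms:
(0 - 1 + a^2) + (a + a^2 - 56)
= a^2 * 2-57 + a
b) a^2 * 2-57 + a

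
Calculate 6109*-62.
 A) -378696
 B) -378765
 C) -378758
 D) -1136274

6109 * -62 = -378758
C) -378758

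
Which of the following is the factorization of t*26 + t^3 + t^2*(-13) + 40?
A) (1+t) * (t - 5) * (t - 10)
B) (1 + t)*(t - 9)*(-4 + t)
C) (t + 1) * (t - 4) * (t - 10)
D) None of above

We need to factor t*26 + t^3 + t^2*(-13) + 40.
The factored form is (t + 1) * (t - 4) * (t - 10).
C) (t + 1) * (t - 4) * (t - 10)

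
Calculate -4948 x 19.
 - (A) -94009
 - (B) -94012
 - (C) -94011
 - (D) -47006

-4948 * 19 = -94012
B) -94012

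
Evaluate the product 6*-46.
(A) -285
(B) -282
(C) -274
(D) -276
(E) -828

6 * -46 = -276
D) -276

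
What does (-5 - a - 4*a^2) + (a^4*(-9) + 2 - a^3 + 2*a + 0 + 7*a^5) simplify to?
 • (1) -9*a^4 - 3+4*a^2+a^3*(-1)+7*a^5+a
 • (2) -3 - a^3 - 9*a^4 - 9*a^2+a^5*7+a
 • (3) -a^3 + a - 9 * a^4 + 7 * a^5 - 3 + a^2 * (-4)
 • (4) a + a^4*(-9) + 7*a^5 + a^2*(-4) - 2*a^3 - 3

Adding the polynomials and combining like terms:
(-5 - a - 4*a^2) + (a^4*(-9) + 2 - a^3 + 2*a + 0 + 7*a^5)
= -a^3 + a - 9 * a^4 + 7 * a^5 - 3 + a^2 * (-4)
3) -a^3 + a - 9 * a^4 + 7 * a^5 - 3 + a^2 * (-4)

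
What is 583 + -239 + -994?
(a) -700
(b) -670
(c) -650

First: 583 + -239 = 344
Then: 344 + -994 = -650
c) -650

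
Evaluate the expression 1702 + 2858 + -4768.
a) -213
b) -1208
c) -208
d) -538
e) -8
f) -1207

First: 1702 + 2858 = 4560
Then: 4560 + -4768 = -208
c) -208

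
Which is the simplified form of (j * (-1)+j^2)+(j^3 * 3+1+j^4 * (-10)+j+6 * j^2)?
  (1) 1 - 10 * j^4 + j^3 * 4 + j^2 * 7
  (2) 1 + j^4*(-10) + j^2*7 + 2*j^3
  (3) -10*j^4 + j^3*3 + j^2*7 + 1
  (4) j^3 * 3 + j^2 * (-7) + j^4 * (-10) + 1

Adding the polynomials and combining like terms:
(j*(-1) + j^2) + (j^3*3 + 1 + j^4*(-10) + j + 6*j^2)
= -10*j^4 + j^3*3 + j^2*7 + 1
3) -10*j^4 + j^3*3 + j^2*7 + 1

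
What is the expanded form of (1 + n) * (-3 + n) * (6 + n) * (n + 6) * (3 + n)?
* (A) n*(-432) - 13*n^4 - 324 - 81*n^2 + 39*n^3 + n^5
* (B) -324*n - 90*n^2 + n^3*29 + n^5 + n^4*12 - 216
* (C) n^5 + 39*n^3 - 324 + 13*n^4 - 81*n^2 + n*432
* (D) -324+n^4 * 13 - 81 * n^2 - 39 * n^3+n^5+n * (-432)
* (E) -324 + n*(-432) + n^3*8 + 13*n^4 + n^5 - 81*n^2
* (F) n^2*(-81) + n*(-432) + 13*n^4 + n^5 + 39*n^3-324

Expanding (1 + n) * (-3 + n) * (6 + n) * (n + 6) * (3 + n):
= n^2*(-81) + n*(-432) + 13*n^4 + n^5 + 39*n^3-324
F) n^2*(-81) + n*(-432) + 13*n^4 + n^5 + 39*n^3-324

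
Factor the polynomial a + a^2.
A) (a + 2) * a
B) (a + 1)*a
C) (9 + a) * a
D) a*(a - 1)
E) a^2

We need to factor a + a^2.
The factored form is (a + 1)*a.
B) (a + 1)*a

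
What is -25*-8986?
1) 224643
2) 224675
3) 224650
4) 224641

-25 * -8986 = 224650
3) 224650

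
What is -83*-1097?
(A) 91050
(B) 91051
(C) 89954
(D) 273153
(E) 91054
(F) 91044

-83 * -1097 = 91051
B) 91051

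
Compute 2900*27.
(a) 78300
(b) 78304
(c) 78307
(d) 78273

2900 * 27 = 78300
a) 78300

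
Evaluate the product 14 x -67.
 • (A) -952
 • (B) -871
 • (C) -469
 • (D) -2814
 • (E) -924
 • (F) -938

14 * -67 = -938
F) -938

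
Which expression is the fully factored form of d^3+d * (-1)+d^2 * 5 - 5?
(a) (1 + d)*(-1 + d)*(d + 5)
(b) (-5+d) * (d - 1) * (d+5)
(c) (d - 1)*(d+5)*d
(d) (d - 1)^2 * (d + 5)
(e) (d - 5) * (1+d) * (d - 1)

We need to factor d^3+d * (-1)+d^2 * 5 - 5.
The factored form is (1 + d)*(-1 + d)*(d + 5).
a) (1 + d)*(-1 + d)*(d + 5)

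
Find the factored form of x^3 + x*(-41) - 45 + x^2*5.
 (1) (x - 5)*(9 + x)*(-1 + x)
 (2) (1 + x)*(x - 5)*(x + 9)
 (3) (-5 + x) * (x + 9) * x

We need to factor x^3 + x*(-41) - 45 + x^2*5.
The factored form is (1 + x)*(x - 5)*(x + 9).
2) (1 + x)*(x - 5)*(x + 9)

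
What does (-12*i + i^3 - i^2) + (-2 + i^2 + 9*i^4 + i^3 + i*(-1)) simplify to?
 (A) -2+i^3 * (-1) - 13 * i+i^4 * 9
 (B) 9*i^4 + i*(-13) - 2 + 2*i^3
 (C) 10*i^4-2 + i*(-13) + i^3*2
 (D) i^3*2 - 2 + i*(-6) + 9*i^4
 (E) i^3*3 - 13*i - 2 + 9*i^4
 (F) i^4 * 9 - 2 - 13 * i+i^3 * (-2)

Adding the polynomials and combining like terms:
(-12*i + i^3 - i^2) + (-2 + i^2 + 9*i^4 + i^3 + i*(-1))
= 9*i^4 + i*(-13) - 2 + 2*i^3
B) 9*i^4 + i*(-13) - 2 + 2*i^3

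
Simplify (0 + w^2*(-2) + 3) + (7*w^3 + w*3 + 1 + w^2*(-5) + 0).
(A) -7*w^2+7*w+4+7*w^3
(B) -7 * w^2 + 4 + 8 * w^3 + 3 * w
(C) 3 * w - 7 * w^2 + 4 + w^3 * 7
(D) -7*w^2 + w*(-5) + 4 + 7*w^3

Adding the polynomials and combining like terms:
(0 + w^2*(-2) + 3) + (7*w^3 + w*3 + 1 + w^2*(-5) + 0)
= 3 * w - 7 * w^2 + 4 + w^3 * 7
C) 3 * w - 7 * w^2 + 4 + w^3 * 7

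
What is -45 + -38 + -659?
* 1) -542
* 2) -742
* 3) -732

First: -45 + -38 = -83
Then: -83 + -659 = -742
2) -742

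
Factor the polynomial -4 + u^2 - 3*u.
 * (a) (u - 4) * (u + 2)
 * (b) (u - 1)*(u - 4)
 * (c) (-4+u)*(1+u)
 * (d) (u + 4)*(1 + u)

We need to factor -4 + u^2 - 3*u.
The factored form is (-4+u)*(1+u).
c) (-4+u)*(1+u)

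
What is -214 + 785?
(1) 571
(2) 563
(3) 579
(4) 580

-214 + 785 = 571
1) 571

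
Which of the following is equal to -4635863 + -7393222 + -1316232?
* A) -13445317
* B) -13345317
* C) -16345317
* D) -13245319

First: -4635863 + -7393222 = -12029085
Then: -12029085 + -1316232 = -13345317
B) -13345317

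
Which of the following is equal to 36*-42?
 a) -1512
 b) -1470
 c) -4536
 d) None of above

36 * -42 = -1512
a) -1512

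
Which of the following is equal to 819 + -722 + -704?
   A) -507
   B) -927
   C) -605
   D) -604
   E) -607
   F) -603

First: 819 + -722 = 97
Then: 97 + -704 = -607
E) -607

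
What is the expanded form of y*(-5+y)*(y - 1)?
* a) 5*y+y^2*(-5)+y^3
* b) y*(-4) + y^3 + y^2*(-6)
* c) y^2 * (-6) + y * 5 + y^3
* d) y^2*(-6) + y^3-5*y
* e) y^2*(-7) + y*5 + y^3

Expanding y*(-5+y)*(y - 1):
= y^2 * (-6) + y * 5 + y^3
c) y^2 * (-6) + y * 5 + y^3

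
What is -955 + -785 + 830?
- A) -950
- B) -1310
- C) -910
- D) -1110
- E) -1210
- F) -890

First: -955 + -785 = -1740
Then: -1740 + 830 = -910
C) -910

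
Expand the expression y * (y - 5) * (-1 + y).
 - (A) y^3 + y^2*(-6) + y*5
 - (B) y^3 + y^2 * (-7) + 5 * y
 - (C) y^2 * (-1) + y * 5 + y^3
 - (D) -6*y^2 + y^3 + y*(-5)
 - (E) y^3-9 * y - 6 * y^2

Expanding y * (y - 5) * (-1 + y):
= y^3 + y^2*(-6) + y*5
A) y^3 + y^2*(-6) + y*5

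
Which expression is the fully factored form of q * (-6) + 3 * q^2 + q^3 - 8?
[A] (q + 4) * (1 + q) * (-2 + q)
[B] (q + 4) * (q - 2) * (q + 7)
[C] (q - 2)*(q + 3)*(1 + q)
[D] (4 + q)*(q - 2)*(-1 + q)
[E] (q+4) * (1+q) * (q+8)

We need to factor q * (-6) + 3 * q^2 + q^3 - 8.
The factored form is (q + 4) * (1 + q) * (-2 + q).
A) (q + 4) * (1 + q) * (-2 + q)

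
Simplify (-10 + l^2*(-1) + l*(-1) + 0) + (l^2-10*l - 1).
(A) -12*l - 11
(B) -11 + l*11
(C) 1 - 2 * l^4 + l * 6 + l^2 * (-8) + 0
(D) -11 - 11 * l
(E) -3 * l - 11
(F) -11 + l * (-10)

Adding the polynomials and combining like terms:
(-10 + l^2*(-1) + l*(-1) + 0) + (l^2 - 10*l - 1)
= -11 - 11 * l
D) -11 - 11 * l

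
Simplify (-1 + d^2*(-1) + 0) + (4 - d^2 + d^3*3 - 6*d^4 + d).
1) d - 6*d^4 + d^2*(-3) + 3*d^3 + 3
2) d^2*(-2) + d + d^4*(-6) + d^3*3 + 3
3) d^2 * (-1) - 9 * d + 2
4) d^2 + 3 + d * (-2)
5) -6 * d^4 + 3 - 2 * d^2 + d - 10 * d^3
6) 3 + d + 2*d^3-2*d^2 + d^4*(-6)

Adding the polynomials and combining like terms:
(-1 + d^2*(-1) + 0) + (4 - d^2 + d^3*3 - 6*d^4 + d)
= d^2*(-2) + d + d^4*(-6) + d^3*3 + 3
2) d^2*(-2) + d + d^4*(-6) + d^3*3 + 3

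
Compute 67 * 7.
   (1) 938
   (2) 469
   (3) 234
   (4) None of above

67 * 7 = 469
2) 469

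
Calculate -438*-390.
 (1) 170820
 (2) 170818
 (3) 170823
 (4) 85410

-438 * -390 = 170820
1) 170820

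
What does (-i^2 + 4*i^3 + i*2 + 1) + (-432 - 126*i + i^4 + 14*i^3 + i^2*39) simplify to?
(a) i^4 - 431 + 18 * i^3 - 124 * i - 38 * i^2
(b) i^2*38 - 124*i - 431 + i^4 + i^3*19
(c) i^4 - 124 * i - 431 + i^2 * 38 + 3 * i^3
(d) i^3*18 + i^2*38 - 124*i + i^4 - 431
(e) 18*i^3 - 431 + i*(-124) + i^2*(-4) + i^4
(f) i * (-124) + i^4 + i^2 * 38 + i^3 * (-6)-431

Adding the polynomials and combining like terms:
(-i^2 + 4*i^3 + i*2 + 1) + (-432 - 126*i + i^4 + 14*i^3 + i^2*39)
= i^3*18 + i^2*38 - 124*i + i^4 - 431
d) i^3*18 + i^2*38 - 124*i + i^4 - 431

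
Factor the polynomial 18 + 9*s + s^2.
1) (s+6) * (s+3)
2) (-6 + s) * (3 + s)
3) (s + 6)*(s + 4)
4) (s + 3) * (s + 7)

We need to factor 18 + 9*s + s^2.
The factored form is (s+6) * (s+3).
1) (s+6) * (s+3)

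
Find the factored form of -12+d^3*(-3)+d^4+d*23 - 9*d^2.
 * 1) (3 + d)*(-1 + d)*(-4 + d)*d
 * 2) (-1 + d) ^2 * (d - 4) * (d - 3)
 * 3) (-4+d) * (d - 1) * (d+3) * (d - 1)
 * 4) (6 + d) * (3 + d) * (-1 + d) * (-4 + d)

We need to factor -12+d^3*(-3)+d^4+d*23 - 9*d^2.
The factored form is (-4+d) * (d - 1) * (d+3) * (d - 1).
3) (-4+d) * (d - 1) * (d+3) * (d - 1)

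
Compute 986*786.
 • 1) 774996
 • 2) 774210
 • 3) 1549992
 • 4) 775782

986 * 786 = 774996
1) 774996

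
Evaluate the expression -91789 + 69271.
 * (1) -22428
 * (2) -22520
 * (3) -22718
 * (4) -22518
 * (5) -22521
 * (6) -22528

-91789 + 69271 = -22518
4) -22518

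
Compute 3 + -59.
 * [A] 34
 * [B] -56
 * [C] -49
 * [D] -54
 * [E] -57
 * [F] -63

3 + -59 = -56
B) -56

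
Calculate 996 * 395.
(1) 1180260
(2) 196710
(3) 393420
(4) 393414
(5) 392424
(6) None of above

996 * 395 = 393420
3) 393420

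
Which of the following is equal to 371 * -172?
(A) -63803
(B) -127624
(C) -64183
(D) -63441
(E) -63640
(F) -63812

371 * -172 = -63812
F) -63812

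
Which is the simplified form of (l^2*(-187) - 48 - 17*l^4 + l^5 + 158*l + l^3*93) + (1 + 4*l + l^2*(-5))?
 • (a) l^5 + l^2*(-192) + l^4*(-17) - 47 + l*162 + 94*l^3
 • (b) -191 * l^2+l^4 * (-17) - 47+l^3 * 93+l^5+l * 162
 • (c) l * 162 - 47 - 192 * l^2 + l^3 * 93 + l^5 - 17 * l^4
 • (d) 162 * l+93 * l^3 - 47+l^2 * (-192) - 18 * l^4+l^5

Adding the polynomials and combining like terms:
(l^2*(-187) - 48 - 17*l^4 + l^5 + 158*l + l^3*93) + (1 + 4*l + l^2*(-5))
= l * 162 - 47 - 192 * l^2 + l^3 * 93 + l^5 - 17 * l^4
c) l * 162 - 47 - 192 * l^2 + l^3 * 93 + l^5 - 17 * l^4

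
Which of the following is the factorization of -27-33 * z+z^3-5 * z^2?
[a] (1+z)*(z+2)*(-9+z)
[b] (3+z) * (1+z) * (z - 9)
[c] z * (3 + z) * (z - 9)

We need to factor -27-33 * z+z^3-5 * z^2.
The factored form is (3+z) * (1+z) * (z - 9).
b) (3+z) * (1+z) * (z - 9)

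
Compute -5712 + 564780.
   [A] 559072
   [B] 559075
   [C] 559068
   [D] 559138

-5712 + 564780 = 559068
C) 559068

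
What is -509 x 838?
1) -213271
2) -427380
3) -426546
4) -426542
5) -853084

-509 * 838 = -426542
4) -426542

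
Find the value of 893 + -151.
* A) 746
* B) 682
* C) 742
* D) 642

893 + -151 = 742
C) 742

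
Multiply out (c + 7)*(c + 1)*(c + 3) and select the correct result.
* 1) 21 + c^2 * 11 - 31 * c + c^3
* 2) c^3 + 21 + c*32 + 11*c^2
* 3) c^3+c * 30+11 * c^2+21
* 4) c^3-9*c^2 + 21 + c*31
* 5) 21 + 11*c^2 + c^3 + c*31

Expanding (c + 7)*(c + 1)*(c + 3):
= 21 + 11*c^2 + c^3 + c*31
5) 21 + 11*c^2 + c^3 + c*31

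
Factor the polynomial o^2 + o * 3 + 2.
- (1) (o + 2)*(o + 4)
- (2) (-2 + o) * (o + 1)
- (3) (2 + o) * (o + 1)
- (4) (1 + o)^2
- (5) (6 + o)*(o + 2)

We need to factor o^2 + o * 3 + 2.
The factored form is (2 + o) * (o + 1).
3) (2 + o) * (o + 1)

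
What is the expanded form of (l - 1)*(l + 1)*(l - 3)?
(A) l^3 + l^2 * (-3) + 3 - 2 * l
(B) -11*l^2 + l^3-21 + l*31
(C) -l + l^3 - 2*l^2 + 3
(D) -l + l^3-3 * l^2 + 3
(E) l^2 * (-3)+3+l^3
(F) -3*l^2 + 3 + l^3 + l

Expanding (l - 1)*(l + 1)*(l - 3):
= -l + l^3-3 * l^2 + 3
D) -l + l^3-3 * l^2 + 3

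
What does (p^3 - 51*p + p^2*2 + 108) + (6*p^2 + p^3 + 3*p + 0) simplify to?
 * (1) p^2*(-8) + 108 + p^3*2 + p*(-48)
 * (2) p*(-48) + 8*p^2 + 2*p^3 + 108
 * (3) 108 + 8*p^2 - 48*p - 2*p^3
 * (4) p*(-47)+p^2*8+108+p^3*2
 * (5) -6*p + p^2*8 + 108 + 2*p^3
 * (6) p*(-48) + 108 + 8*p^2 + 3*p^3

Adding the polynomials and combining like terms:
(p^3 - 51*p + p^2*2 + 108) + (6*p^2 + p^3 + 3*p + 0)
= p*(-48) + 8*p^2 + 2*p^3 + 108
2) p*(-48) + 8*p^2 + 2*p^3 + 108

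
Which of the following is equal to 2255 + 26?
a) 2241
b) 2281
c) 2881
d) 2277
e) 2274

2255 + 26 = 2281
b) 2281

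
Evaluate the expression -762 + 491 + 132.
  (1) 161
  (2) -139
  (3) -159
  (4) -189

First: -762 + 491 = -271
Then: -271 + 132 = -139
2) -139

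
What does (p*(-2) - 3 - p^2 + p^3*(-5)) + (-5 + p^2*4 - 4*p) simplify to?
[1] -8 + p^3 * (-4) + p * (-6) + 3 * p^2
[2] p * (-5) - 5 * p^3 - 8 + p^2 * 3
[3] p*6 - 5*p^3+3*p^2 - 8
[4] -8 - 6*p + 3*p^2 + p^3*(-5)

Adding the polynomials and combining like terms:
(p*(-2) - 3 - p^2 + p^3*(-5)) + (-5 + p^2*4 - 4*p)
= -8 - 6*p + 3*p^2 + p^3*(-5)
4) -8 - 6*p + 3*p^2 + p^3*(-5)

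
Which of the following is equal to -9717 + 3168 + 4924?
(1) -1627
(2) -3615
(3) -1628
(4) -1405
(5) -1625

First: -9717 + 3168 = -6549
Then: -6549 + 4924 = -1625
5) -1625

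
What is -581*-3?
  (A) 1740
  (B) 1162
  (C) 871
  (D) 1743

-581 * -3 = 1743
D) 1743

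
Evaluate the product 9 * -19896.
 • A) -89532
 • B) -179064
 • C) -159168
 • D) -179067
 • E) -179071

9 * -19896 = -179064
B) -179064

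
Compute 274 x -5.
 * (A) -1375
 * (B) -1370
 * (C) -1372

274 * -5 = -1370
B) -1370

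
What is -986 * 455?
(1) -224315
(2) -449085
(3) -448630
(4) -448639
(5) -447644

-986 * 455 = -448630
3) -448630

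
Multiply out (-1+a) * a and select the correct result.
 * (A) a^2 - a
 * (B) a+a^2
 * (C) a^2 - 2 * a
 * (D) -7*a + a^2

Expanding (-1+a) * a:
= a^2 - a
A) a^2 - a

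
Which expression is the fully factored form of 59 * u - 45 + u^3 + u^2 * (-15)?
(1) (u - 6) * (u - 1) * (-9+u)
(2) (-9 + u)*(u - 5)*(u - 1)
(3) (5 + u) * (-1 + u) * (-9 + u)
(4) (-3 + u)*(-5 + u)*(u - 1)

We need to factor 59 * u - 45 + u^3 + u^2 * (-15).
The factored form is (-9 + u)*(u - 5)*(u - 1).
2) (-9 + u)*(u - 5)*(u - 1)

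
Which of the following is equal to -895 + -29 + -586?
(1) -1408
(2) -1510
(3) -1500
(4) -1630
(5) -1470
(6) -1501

First: -895 + -29 = -924
Then: -924 + -586 = -1510
2) -1510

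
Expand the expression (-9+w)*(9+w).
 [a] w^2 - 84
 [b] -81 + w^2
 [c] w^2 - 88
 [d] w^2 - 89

Expanding (-9+w)*(9+w):
= -81 + w^2
b) -81 + w^2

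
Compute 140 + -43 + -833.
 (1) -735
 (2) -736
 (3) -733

First: 140 + -43 = 97
Then: 97 + -833 = -736
2) -736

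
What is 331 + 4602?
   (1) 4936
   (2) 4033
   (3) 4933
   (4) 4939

331 + 4602 = 4933
3) 4933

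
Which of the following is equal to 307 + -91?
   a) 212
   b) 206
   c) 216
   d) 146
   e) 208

307 + -91 = 216
c) 216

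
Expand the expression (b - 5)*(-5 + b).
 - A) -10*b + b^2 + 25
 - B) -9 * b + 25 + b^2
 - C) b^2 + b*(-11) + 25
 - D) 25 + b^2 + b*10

Expanding (b - 5)*(-5 + b):
= -10*b + b^2 + 25
A) -10*b + b^2 + 25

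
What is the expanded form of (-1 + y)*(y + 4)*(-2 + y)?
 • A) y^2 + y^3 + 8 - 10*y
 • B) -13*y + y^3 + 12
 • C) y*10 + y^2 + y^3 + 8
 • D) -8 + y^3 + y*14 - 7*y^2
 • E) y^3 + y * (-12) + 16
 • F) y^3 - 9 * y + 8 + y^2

Expanding (-1 + y)*(y + 4)*(-2 + y):
= y^2 + y^3 + 8 - 10*y
A) y^2 + y^3 + 8 - 10*y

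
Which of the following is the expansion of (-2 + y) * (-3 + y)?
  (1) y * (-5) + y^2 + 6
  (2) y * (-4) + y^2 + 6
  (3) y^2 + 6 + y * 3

Expanding (-2 + y) * (-3 + y):
= y * (-5) + y^2 + 6
1) y * (-5) + y^2 + 6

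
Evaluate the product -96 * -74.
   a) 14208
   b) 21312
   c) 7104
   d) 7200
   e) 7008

-96 * -74 = 7104
c) 7104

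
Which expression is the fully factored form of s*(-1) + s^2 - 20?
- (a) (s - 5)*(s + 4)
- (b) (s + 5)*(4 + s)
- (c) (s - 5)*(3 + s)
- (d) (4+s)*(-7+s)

We need to factor s*(-1) + s^2 - 20.
The factored form is (s - 5)*(s + 4).
a) (s - 5)*(s + 4)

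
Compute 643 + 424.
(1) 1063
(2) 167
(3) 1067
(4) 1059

643 + 424 = 1067
3) 1067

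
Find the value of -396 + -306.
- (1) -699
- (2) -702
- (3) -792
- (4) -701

-396 + -306 = -702
2) -702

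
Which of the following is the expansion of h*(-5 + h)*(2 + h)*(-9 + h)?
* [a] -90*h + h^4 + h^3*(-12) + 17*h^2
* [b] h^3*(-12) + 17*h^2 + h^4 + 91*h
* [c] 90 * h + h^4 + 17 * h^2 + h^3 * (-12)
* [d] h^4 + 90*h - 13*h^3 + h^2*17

Expanding h*(-5 + h)*(2 + h)*(-9 + h):
= 90 * h + h^4 + 17 * h^2 + h^3 * (-12)
c) 90 * h + h^4 + 17 * h^2 + h^3 * (-12)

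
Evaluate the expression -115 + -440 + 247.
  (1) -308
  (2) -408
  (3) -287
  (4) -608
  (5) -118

First: -115 + -440 = -555
Then: -555 + 247 = -308
1) -308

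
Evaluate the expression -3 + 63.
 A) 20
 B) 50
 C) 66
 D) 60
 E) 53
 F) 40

-3 + 63 = 60
D) 60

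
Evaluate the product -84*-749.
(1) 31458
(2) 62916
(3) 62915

-84 * -749 = 62916
2) 62916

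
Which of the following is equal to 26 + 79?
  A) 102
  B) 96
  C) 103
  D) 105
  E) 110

26 + 79 = 105
D) 105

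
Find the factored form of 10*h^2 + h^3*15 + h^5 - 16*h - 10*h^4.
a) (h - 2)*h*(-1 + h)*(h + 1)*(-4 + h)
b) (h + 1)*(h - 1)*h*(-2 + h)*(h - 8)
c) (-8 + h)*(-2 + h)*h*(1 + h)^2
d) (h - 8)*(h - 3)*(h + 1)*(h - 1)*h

We need to factor 10*h^2 + h^3*15 + h^5 - 16*h - 10*h^4.
The factored form is (h + 1)*(h - 1)*h*(-2 + h)*(h - 8).
b) (h + 1)*(h - 1)*h*(-2 + h)*(h - 8)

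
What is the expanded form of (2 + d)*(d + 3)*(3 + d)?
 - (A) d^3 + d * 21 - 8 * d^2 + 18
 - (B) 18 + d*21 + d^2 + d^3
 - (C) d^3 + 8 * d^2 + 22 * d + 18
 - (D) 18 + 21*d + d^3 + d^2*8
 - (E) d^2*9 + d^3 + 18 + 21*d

Expanding (2 + d)*(d + 3)*(3 + d):
= 18 + 21*d + d^3 + d^2*8
D) 18 + 21*d + d^3 + d^2*8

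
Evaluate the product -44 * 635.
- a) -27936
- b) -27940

-44 * 635 = -27940
b) -27940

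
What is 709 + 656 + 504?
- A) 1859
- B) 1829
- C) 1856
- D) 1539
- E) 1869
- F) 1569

First: 709 + 656 = 1365
Then: 1365 + 504 = 1869
E) 1869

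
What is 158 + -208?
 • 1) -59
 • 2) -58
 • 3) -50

158 + -208 = -50
3) -50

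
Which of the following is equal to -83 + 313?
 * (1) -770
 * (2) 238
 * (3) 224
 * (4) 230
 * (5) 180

-83 + 313 = 230
4) 230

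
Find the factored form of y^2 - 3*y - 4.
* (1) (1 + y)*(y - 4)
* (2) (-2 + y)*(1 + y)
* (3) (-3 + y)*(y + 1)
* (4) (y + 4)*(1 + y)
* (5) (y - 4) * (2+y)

We need to factor y^2 - 3*y - 4.
The factored form is (1 + y)*(y - 4).
1) (1 + y)*(y - 4)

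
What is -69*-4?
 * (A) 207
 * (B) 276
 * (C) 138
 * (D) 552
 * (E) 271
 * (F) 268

-69 * -4 = 276
B) 276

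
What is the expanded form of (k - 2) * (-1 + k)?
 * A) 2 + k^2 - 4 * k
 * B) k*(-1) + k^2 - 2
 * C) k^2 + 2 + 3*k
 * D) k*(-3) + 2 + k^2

Expanding (k - 2) * (-1 + k):
= k*(-3) + 2 + k^2
D) k*(-3) + 2 + k^2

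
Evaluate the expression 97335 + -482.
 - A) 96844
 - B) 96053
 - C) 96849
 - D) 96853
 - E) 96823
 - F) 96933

97335 + -482 = 96853
D) 96853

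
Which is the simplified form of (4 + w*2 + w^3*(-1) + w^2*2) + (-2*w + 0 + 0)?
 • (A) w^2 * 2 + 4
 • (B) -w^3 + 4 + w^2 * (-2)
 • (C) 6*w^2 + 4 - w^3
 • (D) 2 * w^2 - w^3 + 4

Adding the polynomials and combining like terms:
(4 + w*2 + w^3*(-1) + w^2*2) + (-2*w + 0 + 0)
= 2 * w^2 - w^3 + 4
D) 2 * w^2 - w^3 + 4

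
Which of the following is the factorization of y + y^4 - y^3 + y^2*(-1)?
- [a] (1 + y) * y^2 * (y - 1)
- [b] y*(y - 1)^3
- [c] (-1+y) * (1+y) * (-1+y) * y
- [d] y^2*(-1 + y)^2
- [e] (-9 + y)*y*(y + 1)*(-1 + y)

We need to factor y + y^4 - y^3 + y^2*(-1).
The factored form is (-1+y) * (1+y) * (-1+y) * y.
c) (-1+y) * (1+y) * (-1+y) * y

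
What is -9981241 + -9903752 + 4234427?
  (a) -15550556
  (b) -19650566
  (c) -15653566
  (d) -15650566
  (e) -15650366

First: -9981241 + -9903752 = -19884993
Then: -19884993 + 4234427 = -15650566
d) -15650566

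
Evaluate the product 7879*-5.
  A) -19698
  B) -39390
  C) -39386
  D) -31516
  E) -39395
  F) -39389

7879 * -5 = -39395
E) -39395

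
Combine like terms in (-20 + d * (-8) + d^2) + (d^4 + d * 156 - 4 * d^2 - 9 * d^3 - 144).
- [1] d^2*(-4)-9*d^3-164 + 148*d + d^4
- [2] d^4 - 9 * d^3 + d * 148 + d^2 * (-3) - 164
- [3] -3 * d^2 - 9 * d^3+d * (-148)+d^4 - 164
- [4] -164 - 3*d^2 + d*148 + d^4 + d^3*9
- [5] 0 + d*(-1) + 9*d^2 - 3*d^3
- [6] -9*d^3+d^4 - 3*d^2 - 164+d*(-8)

Adding the polynomials and combining like terms:
(-20 + d*(-8) + d^2) + (d^4 + d*156 - 4*d^2 - 9*d^3 - 144)
= d^4 - 9 * d^3 + d * 148 + d^2 * (-3) - 164
2) d^4 - 9 * d^3 + d * 148 + d^2 * (-3) - 164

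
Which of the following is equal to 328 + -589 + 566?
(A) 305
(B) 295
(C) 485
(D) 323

First: 328 + -589 = -261
Then: -261 + 566 = 305
A) 305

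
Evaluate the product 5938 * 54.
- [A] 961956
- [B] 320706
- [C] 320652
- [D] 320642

5938 * 54 = 320652
C) 320652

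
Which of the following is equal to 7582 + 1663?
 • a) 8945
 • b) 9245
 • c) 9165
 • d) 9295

7582 + 1663 = 9245
b) 9245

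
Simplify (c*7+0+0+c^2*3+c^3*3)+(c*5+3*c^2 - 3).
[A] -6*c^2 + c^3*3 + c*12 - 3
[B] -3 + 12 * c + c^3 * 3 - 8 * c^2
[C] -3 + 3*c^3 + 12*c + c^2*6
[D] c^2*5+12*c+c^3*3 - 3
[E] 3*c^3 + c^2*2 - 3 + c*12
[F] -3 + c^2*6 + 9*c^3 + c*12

Adding the polynomials and combining like terms:
(c*7 + 0 + 0 + c^2*3 + c^3*3) + (c*5 + 3*c^2 - 3)
= -3 + 3*c^3 + 12*c + c^2*6
C) -3 + 3*c^3 + 12*c + c^2*6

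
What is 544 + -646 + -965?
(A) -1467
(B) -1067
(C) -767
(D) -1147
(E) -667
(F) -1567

First: 544 + -646 = -102
Then: -102 + -965 = -1067
B) -1067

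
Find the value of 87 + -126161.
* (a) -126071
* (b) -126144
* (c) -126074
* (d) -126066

87 + -126161 = -126074
c) -126074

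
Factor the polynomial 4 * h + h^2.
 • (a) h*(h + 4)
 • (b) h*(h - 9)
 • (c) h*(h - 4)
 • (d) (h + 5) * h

We need to factor 4 * h + h^2.
The factored form is h*(h + 4).
a) h*(h + 4)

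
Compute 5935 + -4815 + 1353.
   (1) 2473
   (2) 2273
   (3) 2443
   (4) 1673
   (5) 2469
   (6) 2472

First: 5935 + -4815 = 1120
Then: 1120 + 1353 = 2473
1) 2473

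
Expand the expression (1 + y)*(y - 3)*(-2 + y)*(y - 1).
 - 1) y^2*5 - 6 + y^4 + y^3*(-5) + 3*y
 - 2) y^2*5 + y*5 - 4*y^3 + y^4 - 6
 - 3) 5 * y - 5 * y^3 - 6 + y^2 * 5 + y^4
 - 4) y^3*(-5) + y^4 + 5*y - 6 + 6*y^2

Expanding (1 + y)*(y - 3)*(-2 + y)*(y - 1):
= 5 * y - 5 * y^3 - 6 + y^2 * 5 + y^4
3) 5 * y - 5 * y^3 - 6 + y^2 * 5 + y^4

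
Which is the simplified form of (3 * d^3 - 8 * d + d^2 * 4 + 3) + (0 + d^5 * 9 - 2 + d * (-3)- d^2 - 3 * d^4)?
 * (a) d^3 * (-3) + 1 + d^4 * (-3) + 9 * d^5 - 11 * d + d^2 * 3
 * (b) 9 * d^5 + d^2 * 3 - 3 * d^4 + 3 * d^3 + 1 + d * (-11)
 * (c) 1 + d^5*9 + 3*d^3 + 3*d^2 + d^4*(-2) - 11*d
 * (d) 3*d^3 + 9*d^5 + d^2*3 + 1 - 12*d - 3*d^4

Adding the polynomials and combining like terms:
(3*d^3 - 8*d + d^2*4 + 3) + (0 + d^5*9 - 2 + d*(-3) - d^2 - 3*d^4)
= 9 * d^5 + d^2 * 3 - 3 * d^4 + 3 * d^3 + 1 + d * (-11)
b) 9 * d^5 + d^2 * 3 - 3 * d^4 + 3 * d^3 + 1 + d * (-11)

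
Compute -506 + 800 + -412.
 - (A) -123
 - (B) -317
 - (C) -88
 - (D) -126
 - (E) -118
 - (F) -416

First: -506 + 800 = 294
Then: 294 + -412 = -118
E) -118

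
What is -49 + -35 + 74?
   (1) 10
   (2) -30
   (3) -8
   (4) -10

First: -49 + -35 = -84
Then: -84 + 74 = -10
4) -10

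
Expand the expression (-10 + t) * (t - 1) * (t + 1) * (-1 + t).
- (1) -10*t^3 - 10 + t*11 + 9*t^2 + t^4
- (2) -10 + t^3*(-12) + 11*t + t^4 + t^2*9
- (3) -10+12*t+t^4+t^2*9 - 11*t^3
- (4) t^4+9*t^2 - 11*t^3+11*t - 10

Expanding (-10 + t) * (t - 1) * (t + 1) * (-1 + t):
= t^4+9*t^2 - 11*t^3+11*t - 10
4) t^4+9*t^2 - 11*t^3+11*t - 10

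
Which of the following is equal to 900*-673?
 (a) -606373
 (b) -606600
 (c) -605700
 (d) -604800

900 * -673 = -605700
c) -605700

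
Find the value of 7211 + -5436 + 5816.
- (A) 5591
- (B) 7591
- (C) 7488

First: 7211 + -5436 = 1775
Then: 1775 + 5816 = 7591
B) 7591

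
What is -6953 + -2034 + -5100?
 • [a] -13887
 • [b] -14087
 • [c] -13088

First: -6953 + -2034 = -8987
Then: -8987 + -5100 = -14087
b) -14087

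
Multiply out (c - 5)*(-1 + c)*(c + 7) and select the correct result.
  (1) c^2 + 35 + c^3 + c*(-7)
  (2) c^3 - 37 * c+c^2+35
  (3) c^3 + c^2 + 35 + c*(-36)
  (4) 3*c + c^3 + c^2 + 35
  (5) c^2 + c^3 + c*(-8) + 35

Expanding (c - 5)*(-1 + c)*(c + 7):
= c^3 - 37 * c+c^2+35
2) c^3 - 37 * c+c^2+35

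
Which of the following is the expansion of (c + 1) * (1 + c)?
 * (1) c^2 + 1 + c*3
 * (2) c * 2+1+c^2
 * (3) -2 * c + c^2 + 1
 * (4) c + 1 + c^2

Expanding (c + 1) * (1 + c):
= c * 2+1+c^2
2) c * 2+1+c^2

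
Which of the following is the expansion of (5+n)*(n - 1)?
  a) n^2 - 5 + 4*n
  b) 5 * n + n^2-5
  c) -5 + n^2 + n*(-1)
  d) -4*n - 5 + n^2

Expanding (5+n)*(n - 1):
= n^2 - 5 + 4*n
a) n^2 - 5 + 4*n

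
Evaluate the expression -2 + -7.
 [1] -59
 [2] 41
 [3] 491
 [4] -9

-2 + -7 = -9
4) -9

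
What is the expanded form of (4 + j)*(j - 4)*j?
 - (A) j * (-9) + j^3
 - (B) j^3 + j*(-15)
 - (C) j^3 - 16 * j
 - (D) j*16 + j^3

Expanding (4 + j)*(j - 4)*j:
= j^3 - 16 * j
C) j^3 - 16 * j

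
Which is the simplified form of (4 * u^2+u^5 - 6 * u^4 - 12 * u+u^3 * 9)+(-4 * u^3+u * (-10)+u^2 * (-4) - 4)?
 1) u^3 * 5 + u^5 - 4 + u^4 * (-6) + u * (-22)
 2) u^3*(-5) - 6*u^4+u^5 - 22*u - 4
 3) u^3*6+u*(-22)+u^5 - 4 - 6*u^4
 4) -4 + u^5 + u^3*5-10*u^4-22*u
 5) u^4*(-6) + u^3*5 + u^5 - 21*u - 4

Adding the polynomials and combining like terms:
(4*u^2 + u^5 - 6*u^4 - 12*u + u^3*9) + (-4*u^3 + u*(-10) + u^2*(-4) - 4)
= u^3 * 5 + u^5 - 4 + u^4 * (-6) + u * (-22)
1) u^3 * 5 + u^5 - 4 + u^4 * (-6) + u * (-22)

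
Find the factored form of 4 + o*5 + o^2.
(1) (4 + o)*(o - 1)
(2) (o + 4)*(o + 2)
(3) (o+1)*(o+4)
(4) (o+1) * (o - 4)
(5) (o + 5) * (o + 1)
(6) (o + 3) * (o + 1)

We need to factor 4 + o*5 + o^2.
The factored form is (o+1)*(o+4).
3) (o+1)*(o+4)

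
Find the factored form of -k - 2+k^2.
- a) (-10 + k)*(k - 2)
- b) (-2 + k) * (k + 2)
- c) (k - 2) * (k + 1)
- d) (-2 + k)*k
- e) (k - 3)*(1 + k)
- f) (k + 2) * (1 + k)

We need to factor -k - 2+k^2.
The factored form is (k - 2) * (k + 1).
c) (k - 2) * (k + 1)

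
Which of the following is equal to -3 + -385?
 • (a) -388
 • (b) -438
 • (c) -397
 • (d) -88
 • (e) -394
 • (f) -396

-3 + -385 = -388
a) -388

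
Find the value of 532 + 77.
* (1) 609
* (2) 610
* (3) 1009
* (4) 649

532 + 77 = 609
1) 609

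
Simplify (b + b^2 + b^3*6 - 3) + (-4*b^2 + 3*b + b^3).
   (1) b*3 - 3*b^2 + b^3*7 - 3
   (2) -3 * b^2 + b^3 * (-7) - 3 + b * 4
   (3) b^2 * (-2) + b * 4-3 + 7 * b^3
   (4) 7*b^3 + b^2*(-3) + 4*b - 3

Adding the polynomials and combining like terms:
(b + b^2 + b^3*6 - 3) + (-4*b^2 + 3*b + b^3)
= 7*b^3 + b^2*(-3) + 4*b - 3
4) 7*b^3 + b^2*(-3) + 4*b - 3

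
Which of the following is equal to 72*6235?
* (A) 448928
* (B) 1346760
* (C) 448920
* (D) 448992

72 * 6235 = 448920
C) 448920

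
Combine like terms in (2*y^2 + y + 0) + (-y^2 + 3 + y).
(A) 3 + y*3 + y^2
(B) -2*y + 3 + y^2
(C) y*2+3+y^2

Adding the polynomials and combining like terms:
(2*y^2 + y + 0) + (-y^2 + 3 + y)
= y*2+3+y^2
C) y*2+3+y^2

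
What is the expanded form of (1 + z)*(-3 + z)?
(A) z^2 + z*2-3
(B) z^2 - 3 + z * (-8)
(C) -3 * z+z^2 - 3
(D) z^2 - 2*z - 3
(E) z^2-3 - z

Expanding (1 + z)*(-3 + z):
= z^2 - 2*z - 3
D) z^2 - 2*z - 3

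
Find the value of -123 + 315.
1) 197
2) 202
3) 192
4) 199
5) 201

-123 + 315 = 192
3) 192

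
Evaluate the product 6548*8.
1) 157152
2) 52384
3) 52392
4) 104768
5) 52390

6548 * 8 = 52384
2) 52384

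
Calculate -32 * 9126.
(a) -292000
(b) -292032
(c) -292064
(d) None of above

-32 * 9126 = -292032
b) -292032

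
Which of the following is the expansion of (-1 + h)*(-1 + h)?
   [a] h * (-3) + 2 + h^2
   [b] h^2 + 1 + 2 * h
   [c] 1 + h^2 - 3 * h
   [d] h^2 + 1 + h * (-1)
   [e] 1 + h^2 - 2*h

Expanding (-1 + h)*(-1 + h):
= 1 + h^2 - 2*h
e) 1 + h^2 - 2*h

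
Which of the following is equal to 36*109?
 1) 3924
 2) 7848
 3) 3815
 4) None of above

36 * 109 = 3924
1) 3924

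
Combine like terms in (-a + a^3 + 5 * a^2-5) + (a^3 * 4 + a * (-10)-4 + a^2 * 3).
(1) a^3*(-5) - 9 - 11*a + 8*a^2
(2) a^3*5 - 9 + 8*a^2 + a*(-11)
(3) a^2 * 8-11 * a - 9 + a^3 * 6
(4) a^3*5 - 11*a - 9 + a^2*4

Adding the polynomials and combining like terms:
(-a + a^3 + 5*a^2 - 5) + (a^3*4 + a*(-10) - 4 + a^2*3)
= a^3*5 - 9 + 8*a^2 + a*(-11)
2) a^3*5 - 9 + 8*a^2 + a*(-11)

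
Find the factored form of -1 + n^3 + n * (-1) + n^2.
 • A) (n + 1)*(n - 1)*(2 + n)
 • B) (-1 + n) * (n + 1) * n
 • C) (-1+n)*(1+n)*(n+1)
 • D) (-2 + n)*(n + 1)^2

We need to factor -1 + n^3 + n * (-1) + n^2.
The factored form is (-1+n)*(1+n)*(n+1).
C) (-1+n)*(1+n)*(n+1)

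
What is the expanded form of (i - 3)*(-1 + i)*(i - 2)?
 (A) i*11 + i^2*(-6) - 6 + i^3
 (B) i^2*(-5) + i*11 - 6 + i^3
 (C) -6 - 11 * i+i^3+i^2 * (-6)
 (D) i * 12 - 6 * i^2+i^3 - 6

Expanding (i - 3)*(-1 + i)*(i - 2):
= i*11 + i^2*(-6) - 6 + i^3
A) i*11 + i^2*(-6) - 6 + i^3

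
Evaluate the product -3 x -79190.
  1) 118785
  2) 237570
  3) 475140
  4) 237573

-3 * -79190 = 237570
2) 237570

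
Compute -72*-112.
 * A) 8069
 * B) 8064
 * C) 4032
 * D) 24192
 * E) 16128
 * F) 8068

-72 * -112 = 8064
B) 8064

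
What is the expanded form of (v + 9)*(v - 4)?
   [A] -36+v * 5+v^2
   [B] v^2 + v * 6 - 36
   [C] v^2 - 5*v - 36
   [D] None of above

Expanding (v + 9)*(v - 4):
= -36+v * 5+v^2
A) -36+v * 5+v^2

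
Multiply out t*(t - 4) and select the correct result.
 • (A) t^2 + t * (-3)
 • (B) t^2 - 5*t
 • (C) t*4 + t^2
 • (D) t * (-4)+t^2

Expanding t*(t - 4):
= t * (-4)+t^2
D) t * (-4)+t^2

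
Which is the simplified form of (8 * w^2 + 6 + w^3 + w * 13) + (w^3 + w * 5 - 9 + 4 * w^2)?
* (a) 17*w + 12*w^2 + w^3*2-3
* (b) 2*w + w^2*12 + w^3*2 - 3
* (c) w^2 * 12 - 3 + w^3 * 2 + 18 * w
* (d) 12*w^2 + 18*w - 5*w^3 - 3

Adding the polynomials and combining like terms:
(8*w^2 + 6 + w^3 + w*13) + (w^3 + w*5 - 9 + 4*w^2)
= w^2 * 12 - 3 + w^3 * 2 + 18 * w
c) w^2 * 12 - 3 + w^3 * 2 + 18 * w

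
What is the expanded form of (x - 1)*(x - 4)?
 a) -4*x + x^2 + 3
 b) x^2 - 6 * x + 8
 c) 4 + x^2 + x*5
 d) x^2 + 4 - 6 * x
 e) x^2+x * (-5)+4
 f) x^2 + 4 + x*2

Expanding (x - 1)*(x - 4):
= x^2+x * (-5)+4
e) x^2+x * (-5)+4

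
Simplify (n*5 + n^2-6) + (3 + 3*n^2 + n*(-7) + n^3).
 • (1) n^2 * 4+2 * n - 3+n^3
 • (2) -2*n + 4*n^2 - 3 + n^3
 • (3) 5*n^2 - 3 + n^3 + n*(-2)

Adding the polynomials and combining like terms:
(n*5 + n^2 - 6) + (3 + 3*n^2 + n*(-7) + n^3)
= -2*n + 4*n^2 - 3 + n^3
2) -2*n + 4*n^2 - 3 + n^3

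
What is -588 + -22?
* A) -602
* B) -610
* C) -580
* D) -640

-588 + -22 = -610
B) -610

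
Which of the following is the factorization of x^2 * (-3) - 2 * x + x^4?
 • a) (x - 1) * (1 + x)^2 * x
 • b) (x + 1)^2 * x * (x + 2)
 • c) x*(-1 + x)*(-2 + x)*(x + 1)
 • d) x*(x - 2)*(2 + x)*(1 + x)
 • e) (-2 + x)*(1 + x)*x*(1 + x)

We need to factor x^2 * (-3) - 2 * x + x^4.
The factored form is (-2 + x)*(1 + x)*x*(1 + x).
e) (-2 + x)*(1 + x)*x*(1 + x)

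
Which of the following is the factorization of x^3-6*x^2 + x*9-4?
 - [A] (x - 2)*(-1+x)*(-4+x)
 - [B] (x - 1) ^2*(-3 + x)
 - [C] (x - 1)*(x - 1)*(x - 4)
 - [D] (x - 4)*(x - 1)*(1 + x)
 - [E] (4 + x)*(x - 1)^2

We need to factor x^3-6*x^2 + x*9-4.
The factored form is (x - 1)*(x - 1)*(x - 4).
C) (x - 1)*(x - 1)*(x - 4)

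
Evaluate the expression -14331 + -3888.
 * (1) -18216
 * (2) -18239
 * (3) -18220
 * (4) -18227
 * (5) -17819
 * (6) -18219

-14331 + -3888 = -18219
6) -18219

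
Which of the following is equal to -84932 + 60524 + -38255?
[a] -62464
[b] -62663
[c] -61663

First: -84932 + 60524 = -24408
Then: -24408 + -38255 = -62663
b) -62663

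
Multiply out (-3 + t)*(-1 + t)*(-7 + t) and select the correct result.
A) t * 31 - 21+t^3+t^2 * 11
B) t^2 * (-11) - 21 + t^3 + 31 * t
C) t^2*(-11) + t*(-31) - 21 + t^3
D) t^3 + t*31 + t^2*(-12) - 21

Expanding (-3 + t)*(-1 + t)*(-7 + t):
= t^2 * (-11) - 21 + t^3 + 31 * t
B) t^2 * (-11) - 21 + t^3 + 31 * t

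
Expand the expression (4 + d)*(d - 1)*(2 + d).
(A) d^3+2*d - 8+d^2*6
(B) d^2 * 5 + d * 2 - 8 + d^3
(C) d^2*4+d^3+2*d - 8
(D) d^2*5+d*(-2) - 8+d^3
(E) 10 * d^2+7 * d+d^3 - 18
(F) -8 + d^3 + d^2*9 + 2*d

Expanding (4 + d)*(d - 1)*(2 + d):
= d^2 * 5 + d * 2 - 8 + d^3
B) d^2 * 5 + d * 2 - 8 + d^3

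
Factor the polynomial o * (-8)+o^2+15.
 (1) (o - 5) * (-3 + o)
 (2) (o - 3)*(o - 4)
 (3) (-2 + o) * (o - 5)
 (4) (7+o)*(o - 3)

We need to factor o * (-8)+o^2+15.
The factored form is (o - 5) * (-3 + o).
1) (o - 5) * (-3 + o)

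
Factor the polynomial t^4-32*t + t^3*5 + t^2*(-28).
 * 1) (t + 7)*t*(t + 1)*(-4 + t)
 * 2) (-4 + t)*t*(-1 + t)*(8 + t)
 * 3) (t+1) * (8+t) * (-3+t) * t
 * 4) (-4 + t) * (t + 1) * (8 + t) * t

We need to factor t^4-32*t + t^3*5 + t^2*(-28).
The factored form is (-4 + t) * (t + 1) * (8 + t) * t.
4) (-4 + t) * (t + 1) * (8 + t) * t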